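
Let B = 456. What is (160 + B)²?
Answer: 379456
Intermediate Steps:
(160 + B)² = (160 + 456)² = 616² = 379456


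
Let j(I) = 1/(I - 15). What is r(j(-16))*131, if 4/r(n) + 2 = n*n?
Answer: -503564/1921 ≈ -262.14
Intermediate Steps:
j(I) = 1/(-15 + I)
r(n) = 4/(-2 + n**2) (r(n) = 4/(-2 + n*n) = 4/(-2 + n**2))
r(j(-16))*131 = (4/(-2 + (1/(-15 - 16))**2))*131 = (4/(-2 + (1/(-31))**2))*131 = (4/(-2 + (-1/31)**2))*131 = (4/(-2 + 1/961))*131 = (4/(-1921/961))*131 = (4*(-961/1921))*131 = -3844/1921*131 = -503564/1921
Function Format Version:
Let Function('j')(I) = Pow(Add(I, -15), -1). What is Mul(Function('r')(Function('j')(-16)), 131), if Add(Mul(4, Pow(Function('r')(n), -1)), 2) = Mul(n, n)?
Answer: Rational(-503564, 1921) ≈ -262.14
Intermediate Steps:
Function('j')(I) = Pow(Add(-15, I), -1)
Function('r')(n) = Mul(4, Pow(Add(-2, Pow(n, 2)), -1)) (Function('r')(n) = Mul(4, Pow(Add(-2, Mul(n, n)), -1)) = Mul(4, Pow(Add(-2, Pow(n, 2)), -1)))
Mul(Function('r')(Function('j')(-16)), 131) = Mul(Mul(4, Pow(Add(-2, Pow(Pow(Add(-15, -16), -1), 2)), -1)), 131) = Mul(Mul(4, Pow(Add(-2, Pow(Pow(-31, -1), 2)), -1)), 131) = Mul(Mul(4, Pow(Add(-2, Pow(Rational(-1, 31), 2)), -1)), 131) = Mul(Mul(4, Pow(Add(-2, Rational(1, 961)), -1)), 131) = Mul(Mul(4, Pow(Rational(-1921, 961), -1)), 131) = Mul(Mul(4, Rational(-961, 1921)), 131) = Mul(Rational(-3844, 1921), 131) = Rational(-503564, 1921)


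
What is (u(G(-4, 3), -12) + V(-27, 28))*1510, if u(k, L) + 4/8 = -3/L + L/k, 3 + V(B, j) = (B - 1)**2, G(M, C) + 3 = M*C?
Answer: 2360281/2 ≈ 1.1801e+6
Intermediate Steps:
G(M, C) = -3 + C*M (G(M, C) = -3 + M*C = -3 + C*M)
V(B, j) = -3 + (-1 + B)**2 (V(B, j) = -3 + (B - 1)**2 = -3 + (-1 + B)**2)
u(k, L) = -1/2 - 3/L + L/k (u(k, L) = -1/2 + (-3/L + L/k) = -1/2 - 3/L + L/k)
(u(G(-4, 3), -12) + V(-27, 28))*1510 = ((-1/2 - 3/(-12) - 12/(-3 + 3*(-4))) + (-3 + (-1 - 27)**2))*1510 = ((-1/2 - 3*(-1/12) - 12/(-3 - 12)) + (-3 + (-28)**2))*1510 = ((-1/2 + 1/4 - 12/(-15)) + (-3 + 784))*1510 = ((-1/2 + 1/4 - 12*(-1/15)) + 781)*1510 = ((-1/2 + 1/4 + 4/5) + 781)*1510 = (11/20 + 781)*1510 = (15631/20)*1510 = 2360281/2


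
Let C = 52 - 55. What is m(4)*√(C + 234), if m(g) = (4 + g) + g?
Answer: 12*√231 ≈ 182.38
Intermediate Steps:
C = -3
m(g) = 4 + 2*g
m(4)*√(C + 234) = (4 + 2*4)*√(-3 + 234) = (4 + 8)*√231 = 12*√231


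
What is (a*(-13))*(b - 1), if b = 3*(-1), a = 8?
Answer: 416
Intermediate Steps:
b = -3
(a*(-13))*(b - 1) = (8*(-13))*(-3 - 1) = -104*(-4) = 416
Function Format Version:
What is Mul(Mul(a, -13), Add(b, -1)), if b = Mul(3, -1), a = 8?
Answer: 416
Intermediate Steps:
b = -3
Mul(Mul(a, -13), Add(b, -1)) = Mul(Mul(8, -13), Add(-3, -1)) = Mul(-104, -4) = 416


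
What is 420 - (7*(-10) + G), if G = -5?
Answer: 495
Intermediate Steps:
420 - (7*(-10) + G) = 420 - (7*(-10) - 5) = 420 - (-70 - 5) = 420 - 1*(-75) = 420 + 75 = 495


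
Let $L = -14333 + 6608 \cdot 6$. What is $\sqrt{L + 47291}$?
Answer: $\sqrt{72606} \approx 269.46$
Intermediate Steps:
$L = 25315$ ($L = -14333 + 39648 = 25315$)
$\sqrt{L + 47291} = \sqrt{25315 + 47291} = \sqrt{72606}$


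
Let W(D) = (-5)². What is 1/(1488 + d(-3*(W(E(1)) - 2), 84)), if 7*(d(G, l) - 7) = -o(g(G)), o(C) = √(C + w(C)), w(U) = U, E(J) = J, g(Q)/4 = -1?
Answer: 73255/109516233 + 14*I*√2/109516233 ≈ 0.0006689 + 1.8079e-7*I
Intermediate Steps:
g(Q) = -4 (g(Q) = 4*(-1) = -4)
o(C) = √2*√C (o(C) = √(C + C) = √(2*C) = √2*√C)
W(D) = 25
d(G, l) = 7 - 2*I*√2/7 (d(G, l) = 7 + (-√2*√(-4))/7 = 7 + (-√2*2*I)/7 = 7 + (-2*I*√2)/7 = 7 - 2*I*√2/7)
1/(1488 + d(-3*(W(E(1)) - 2), 84)) = 1/(1488 + (7 - 2*I*√2/7)) = 1/(1495 - 2*I*√2/7)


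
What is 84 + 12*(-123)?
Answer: -1392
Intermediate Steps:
84 + 12*(-123) = 84 - 1476 = -1392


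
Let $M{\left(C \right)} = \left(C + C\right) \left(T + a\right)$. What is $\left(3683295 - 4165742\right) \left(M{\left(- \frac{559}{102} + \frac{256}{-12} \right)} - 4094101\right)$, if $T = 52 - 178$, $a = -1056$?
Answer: $\frac{33058294604769}{17} \approx 1.9446 \cdot 10^{12}$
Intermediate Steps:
$T = -126$ ($T = 52 - 178 = -126$)
$M{\left(C \right)} = - 2364 C$ ($M{\left(C \right)} = \left(C + C\right) \left(-126 - 1056\right) = 2 C \left(-1182\right) = - 2364 C$)
$\left(3683295 - 4165742\right) \left(M{\left(- \frac{559}{102} + \frac{256}{-12} \right)} - 4094101\right) = \left(3683295 - 4165742\right) \left(- 2364 \left(- \frac{559}{102} + \frac{256}{-12}\right) - 4094101\right) = - 482447 \left(- 2364 \left(\left(-559\right) \frac{1}{102} + 256 \left(- \frac{1}{12}\right)\right) - 4094101\right) = - 482447 \left(- 2364 \left(- \frac{559}{102} - \frac{64}{3}\right) - 4094101\right) = - 482447 \left(\left(-2364\right) \left(- \frac{2735}{102}\right) - 4094101\right) = - 482447 \left(\frac{1077590}{17} - 4094101\right) = \left(-482447\right) \left(- \frac{68522127}{17}\right) = \frac{33058294604769}{17}$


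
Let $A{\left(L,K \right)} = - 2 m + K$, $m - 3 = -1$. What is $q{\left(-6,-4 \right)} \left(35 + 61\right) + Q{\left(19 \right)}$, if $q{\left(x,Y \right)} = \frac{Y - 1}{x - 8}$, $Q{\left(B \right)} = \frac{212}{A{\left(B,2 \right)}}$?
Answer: $- \frac{502}{7} \approx -71.714$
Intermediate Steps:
$m = 2$ ($m = 3 - 1 = 2$)
$A{\left(L,K \right)} = -4 + K$ ($A{\left(L,K \right)} = \left(-2\right) 2 + K = -4 + K$)
$Q{\left(B \right)} = -106$ ($Q{\left(B \right)} = \frac{212}{-4 + 2} = \frac{212}{-2} = 212 \left(- \frac{1}{2}\right) = -106$)
$q{\left(x,Y \right)} = \frac{-1 + Y}{-8 + x}$
$q{\left(-6,-4 \right)} \left(35 + 61\right) + Q{\left(19 \right)} = \frac{-1 - 4}{-8 - 6} \left(35 + 61\right) - 106 = \frac{1}{-14} \left(-5\right) 96 - 106 = \left(- \frac{1}{14}\right) \left(-5\right) 96 - 106 = \frac{5}{14} \cdot 96 - 106 = \frac{240}{7} - 106 = - \frac{502}{7}$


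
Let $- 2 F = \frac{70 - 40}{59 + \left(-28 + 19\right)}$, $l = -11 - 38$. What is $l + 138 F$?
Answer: $- \frac{452}{5} \approx -90.4$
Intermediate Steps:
$l = -49$
$F = - \frac{3}{10}$ ($F = - \frac{\left(70 - 40\right) \frac{1}{59 + \left(-28 + 19\right)}}{2} = - \frac{30 \frac{1}{59 - 9}}{2} = - \frac{30 \cdot \frac{1}{50}}{2} = \left(- \frac{1}{2}\right) \frac{3}{5} = - \frac{3}{10} \approx -0.3$)
$l + 138 F = -49 + 138 \left(- \frac{3}{10}\right) = -49 - \frac{207}{5} = - \frac{452}{5}$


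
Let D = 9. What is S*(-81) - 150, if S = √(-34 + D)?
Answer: -150 - 405*I ≈ -150.0 - 405.0*I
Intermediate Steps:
S = 5*I (S = √(-34 + 9) = √(-25) = 5*I ≈ 5.0*I)
S*(-81) - 150 = (5*I)*(-81) - 150 = -405*I - 150 = -150 - 405*I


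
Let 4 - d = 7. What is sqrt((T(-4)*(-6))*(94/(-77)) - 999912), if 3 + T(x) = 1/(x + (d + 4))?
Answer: 4*I*sqrt(370538938)/77 ≈ 999.97*I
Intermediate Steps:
d = -3 (d = 4 - 1*7 = 4 - 7 = -3)
T(x) = -3 + 1/(1 + x) (T(x) = -3 + 1/(x + (-3 + 4)) = -3 + 1/(x + 1) = -3 + 1/(1 + x))
sqrt((T(-4)*(-6))*(94/(-77)) - 999912) = sqrt((((-2 - 3*(-4))/(1 - 4))*(-6))*(94/(-77)) - 999912) = sqrt((((-2 + 12)/(-3))*(-6))*(94*(-1/77)) - 999912) = sqrt((-1/3*10*(-6))*(-94/77) - 999912) = sqrt(-10/3*(-6)*(-94/77) - 999912) = sqrt(20*(-94/77) - 999912) = sqrt(-1880/77 - 999912) = sqrt(-76995104/77) = 4*I*sqrt(370538938)/77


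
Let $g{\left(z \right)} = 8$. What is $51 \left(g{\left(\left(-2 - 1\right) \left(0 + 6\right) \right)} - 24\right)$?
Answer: $-816$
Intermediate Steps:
$51 \left(g{\left(\left(-2 - 1\right) \left(0 + 6\right) \right)} - 24\right) = 51 \left(8 - 24\right) = 51 \left(-16\right) = -816$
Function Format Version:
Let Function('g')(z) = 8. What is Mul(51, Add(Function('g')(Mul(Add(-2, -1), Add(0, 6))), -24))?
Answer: -816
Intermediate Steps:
Mul(51, Add(Function('g')(Mul(Add(-2, -1), Add(0, 6))), -24)) = Mul(51, Add(8, -24)) = Mul(51, -16) = -816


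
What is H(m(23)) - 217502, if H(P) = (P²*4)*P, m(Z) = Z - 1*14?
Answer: -214586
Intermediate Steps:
m(Z) = -14 + Z (m(Z) = Z - 14 = -14 + Z)
H(P) = 4*P³ (H(P) = (4*P²)*P = 4*P³)
H(m(23)) - 217502 = 4*(-14 + 23)³ - 217502 = 4*9³ - 217502 = 4*729 - 217502 = 2916 - 217502 = -214586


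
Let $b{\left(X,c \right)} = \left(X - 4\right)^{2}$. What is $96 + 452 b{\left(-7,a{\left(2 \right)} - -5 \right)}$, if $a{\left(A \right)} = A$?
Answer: $54788$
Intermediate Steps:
$b{\left(X,c \right)} = \left(-4 + X\right)^{2}$
$96 + 452 b{\left(-7,a{\left(2 \right)} - -5 \right)} = 96 + 452 \left(-4 - 7\right)^{2} = 96 + 452 \left(-11\right)^{2} = 96 + 452 \cdot 121 = 96 + 54692 = 54788$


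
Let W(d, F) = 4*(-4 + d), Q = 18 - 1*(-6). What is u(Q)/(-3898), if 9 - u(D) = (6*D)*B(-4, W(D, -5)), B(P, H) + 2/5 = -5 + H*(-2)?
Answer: -119133/19490 ≈ -6.1125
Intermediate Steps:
Q = 24 (Q = 18 + 6 = 24)
W(d, F) = -16 + 4*d
B(P, H) = -27/5 - 2*H (B(P, H) = -2/5 + (-5 + H*(-2)) = -2/5 + (-5 - 2*H) = -27/5 - 2*H)
u(D) = 9 - 6*D*(133/5 - 8*D) (u(D) = 9 - 6*D*(-27/5 - 2*(-16 + 4*D)) = 9 - 6*D*(-27/5 + (32 - 8*D)) = 9 - 6*D*(133/5 - 8*D))
u(Q)/(-3898) = (9 + (6/5)*24*(-133 + 40*24))/(-3898) = (9 + (6/5)*24*(-133 + 960))*(-1/3898) = (9 + (6/5)*24*827)*(-1/3898) = (9 + 119088/5)*(-1/3898) = (119133/5)*(-1/3898) = -119133/19490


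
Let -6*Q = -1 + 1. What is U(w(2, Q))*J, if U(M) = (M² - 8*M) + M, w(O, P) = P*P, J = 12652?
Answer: 0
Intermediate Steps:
Q = 0 (Q = -(-1 + 1)/6 = -⅙*0 = 0)
w(O, P) = P²
U(M) = M² - 7*M
U(w(2, Q))*J = (0²*(-7 + 0²))*12652 = (0*(-7 + 0))*12652 = (0*(-7))*12652 = 0*12652 = 0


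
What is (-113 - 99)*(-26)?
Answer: 5512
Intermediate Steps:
(-113 - 99)*(-26) = -212*(-26) = 5512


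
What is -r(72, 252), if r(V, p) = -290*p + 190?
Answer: 72890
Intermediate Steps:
r(V, p) = 190 - 290*p
-r(72, 252) = -(190 - 290*252) = -(190 - 73080) = -1*(-72890) = 72890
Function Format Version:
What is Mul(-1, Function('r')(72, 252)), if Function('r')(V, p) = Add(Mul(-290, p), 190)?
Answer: 72890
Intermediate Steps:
Function('r')(V, p) = Add(190, Mul(-290, p))
Mul(-1, Function('r')(72, 252)) = Mul(-1, Add(190, Mul(-290, 252))) = Mul(-1, Add(190, -73080)) = Mul(-1, -72890) = 72890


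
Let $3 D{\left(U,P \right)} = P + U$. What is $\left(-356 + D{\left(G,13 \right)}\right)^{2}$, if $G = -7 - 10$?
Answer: $\frac{1149184}{9} \approx 1.2769 \cdot 10^{5}$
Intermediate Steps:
$G = -17$ ($G = -7 - 10 = -17$)
$D{\left(U,P \right)} = \frac{P}{3} + \frac{U}{3}$ ($D{\left(U,P \right)} = \frac{P + U}{3} = \frac{P}{3} + \frac{U}{3}$)
$\left(-356 + D{\left(G,13 \right)}\right)^{2} = \left(-356 + \left(\frac{1}{3} \cdot 13 + \frac{1}{3} \left(-17\right)\right)\right)^{2} = \left(-356 + \left(\frac{13}{3} - \frac{17}{3}\right)\right)^{2} = \left(-356 - \frac{4}{3}\right)^{2} = \left(- \frac{1072}{3}\right)^{2} = \frac{1149184}{9}$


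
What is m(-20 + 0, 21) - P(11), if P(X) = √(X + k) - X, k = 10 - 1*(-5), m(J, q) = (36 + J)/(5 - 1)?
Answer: 15 - √26 ≈ 9.9010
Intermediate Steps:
m(J, q) = 9 + J/4 (m(J, q) = (36 + J)/4 = (36 + J)*(¼) = 9 + J/4)
k = 15 (k = 10 + 5 = 15)
P(X) = √(15 + X) - X (P(X) = √(X + 15) - X = √(15 + X) - X)
m(-20 + 0, 21) - P(11) = (9 + (-20 + 0)/4) - (√(15 + 11) - 1*11) = (9 + (¼)*(-20)) - (√26 - 11) = (9 - 5) - (-11 + √26) = 4 + (11 - √26) = 15 - √26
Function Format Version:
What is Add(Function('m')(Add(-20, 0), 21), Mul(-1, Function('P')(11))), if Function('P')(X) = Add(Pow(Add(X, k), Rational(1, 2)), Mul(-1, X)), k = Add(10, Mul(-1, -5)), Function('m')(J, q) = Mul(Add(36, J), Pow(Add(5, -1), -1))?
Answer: Add(15, Mul(-1, Pow(26, Rational(1, 2)))) ≈ 9.9010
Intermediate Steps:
Function('m')(J, q) = Add(9, Mul(Rational(1, 4), J)) (Function('m')(J, q) = Mul(Add(36, J), Pow(4, -1)) = Mul(Add(36, J), Rational(1, 4)) = Add(9, Mul(Rational(1, 4), J)))
k = 15 (k = Add(10, 5) = 15)
Function('P')(X) = Add(Pow(Add(15, X), Rational(1, 2)), Mul(-1, X)) (Function('P')(X) = Add(Pow(Add(X, 15), Rational(1, 2)), Mul(-1, X)) = Add(Pow(Add(15, X), Rational(1, 2)), Mul(-1, X)))
Add(Function('m')(Add(-20, 0), 21), Mul(-1, Function('P')(11))) = Add(Add(9, Mul(Rational(1, 4), Add(-20, 0))), Mul(-1, Add(Pow(Add(15, 11), Rational(1, 2)), Mul(-1, 11)))) = Add(Add(9, Mul(Rational(1, 4), -20)), Mul(-1, Add(Pow(26, Rational(1, 2)), -11))) = Add(Add(9, -5), Mul(-1, Add(-11, Pow(26, Rational(1, 2))))) = Add(4, Add(11, Mul(-1, Pow(26, Rational(1, 2))))) = Add(15, Mul(-1, Pow(26, Rational(1, 2))))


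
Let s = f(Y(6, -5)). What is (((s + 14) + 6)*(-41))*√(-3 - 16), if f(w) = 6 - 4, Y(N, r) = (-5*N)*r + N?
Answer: -902*I*√19 ≈ -3931.7*I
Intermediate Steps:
Y(N, r) = N - 5*N*r (Y(N, r) = -5*N*r + N = N - 5*N*r)
f(w) = 2
s = 2
(((s + 14) + 6)*(-41))*√(-3 - 16) = (((2 + 14) + 6)*(-41))*√(-3 - 16) = ((16 + 6)*(-41))*√(-19) = (22*(-41))*(I*√19) = -902*I*√19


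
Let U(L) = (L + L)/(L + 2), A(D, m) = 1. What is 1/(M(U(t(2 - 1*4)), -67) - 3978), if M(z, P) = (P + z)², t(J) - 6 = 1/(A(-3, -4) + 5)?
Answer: 2401/746503 ≈ 0.0032163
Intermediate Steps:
t(J) = 37/6 (t(J) = 6 + 1/(1 + 5) = 6 + 1/6 = 6 + ⅙ = 37/6)
U(L) = 2*L/(2 + L) (U(L) = (2*L)/(2 + L) = 2*L/(2 + L))
1/(M(U(t(2 - 1*4)), -67) - 3978) = 1/((-67 + 2*(37/6)/(2 + 37/6))² - 3978) = 1/((-67 + 2*(37/6)/(49/6))² - 3978) = 1/((-67 + 2*(37/6)*(6/49))² - 3978) = 1/((-67 + 74/49)² - 3978) = 1/((-3209/49)² - 3978) = 1/(10297681/2401 - 3978) = 1/(746503/2401) = 2401/746503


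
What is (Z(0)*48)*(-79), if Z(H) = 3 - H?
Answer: -11376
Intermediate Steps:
(Z(0)*48)*(-79) = ((3 - 1*0)*48)*(-79) = ((3 + 0)*48)*(-79) = (3*48)*(-79) = 144*(-79) = -11376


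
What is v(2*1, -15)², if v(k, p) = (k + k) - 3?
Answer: 1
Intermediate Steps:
v(k, p) = -3 + 2*k (v(k, p) = 2*k - 3 = -3 + 2*k)
v(2*1, -15)² = (-3 + 2*(2*1))² = (-3 + 2*2)² = (-3 + 4)² = 1² = 1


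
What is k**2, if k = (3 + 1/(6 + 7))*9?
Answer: 129600/169 ≈ 766.86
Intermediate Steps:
k = 360/13 (k = (3 + 1/13)*9 = (40/13)*9 = 360/13 ≈ 27.692)
k**2 = (360/13)**2 = 129600/169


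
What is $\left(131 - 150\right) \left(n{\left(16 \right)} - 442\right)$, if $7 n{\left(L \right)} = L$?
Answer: $\frac{58482}{7} \approx 8354.6$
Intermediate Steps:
$n{\left(L \right)} = \frac{L}{7}$
$\left(131 - 150\right) \left(n{\left(16 \right)} - 442\right) = \left(131 - 150\right) \left(\frac{1}{7} \cdot 16 - 442\right) = - 19 \left(\frac{16}{7} - 442\right) = \left(-19\right) \left(- \frac{3078}{7}\right) = \frac{58482}{7}$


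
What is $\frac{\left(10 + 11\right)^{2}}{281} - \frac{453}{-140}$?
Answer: $\frac{189033}{39340} \approx 4.8051$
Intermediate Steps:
$\frac{\left(10 + 11\right)^{2}}{281} - \frac{453}{-140} = 21^{2} \cdot \frac{1}{281} - - \frac{453}{140} = 441 \cdot \frac{1}{281} + \frac{453}{140} = \frac{441}{281} + \frac{453}{140} = \frac{189033}{39340}$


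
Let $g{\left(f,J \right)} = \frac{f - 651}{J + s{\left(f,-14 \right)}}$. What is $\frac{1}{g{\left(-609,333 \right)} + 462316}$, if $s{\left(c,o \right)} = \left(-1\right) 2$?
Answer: $\frac{331}{153025336} \approx 2.163 \cdot 10^{-6}$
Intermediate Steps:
$s{\left(c,o \right)} = -2$
$g{\left(f,J \right)} = \frac{-651 + f}{-2 + J}$ ($g{\left(f,J \right)} = \frac{f - 651}{J - 2} = \frac{-651 + f}{-2 + J}$)
$\frac{1}{g{\left(-609,333 \right)} + 462316} = \frac{1}{\frac{-651 - 609}{-2 + 333} + 462316} = \frac{1}{\frac{1}{331} \left(-1260\right) + 462316} = \frac{1}{- \frac{1260}{331} + 462316} = \frac{1}{\frac{153025336}{331}} = \frac{331}{153025336}$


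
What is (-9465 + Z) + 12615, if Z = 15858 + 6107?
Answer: 25115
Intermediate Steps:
Z = 21965
(-9465 + Z) + 12615 = (-9465 + 21965) + 12615 = 12500 + 12615 = 25115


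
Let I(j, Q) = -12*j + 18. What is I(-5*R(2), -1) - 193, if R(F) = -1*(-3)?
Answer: 5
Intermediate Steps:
R(F) = 3
I(j, Q) = 18 - 12*j
I(-5*R(2), -1) - 193 = (18 - (-60)*3) - 193 = (18 - 12*(-15)) - 193 = (18 + 180) - 193 = 198 - 193 = 5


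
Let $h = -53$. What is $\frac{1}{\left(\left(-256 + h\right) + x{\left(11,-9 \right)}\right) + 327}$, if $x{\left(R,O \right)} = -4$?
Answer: $\frac{1}{14} \approx 0.071429$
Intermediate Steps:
$\frac{1}{\left(\left(-256 + h\right) + x{\left(11,-9 \right)}\right) + 327} = \frac{1}{\left(\left(-256 - 53\right) - 4\right) + 327} = \frac{1}{\left(-309 - 4\right) + 327} = \frac{1}{-313 + 327} = \frac{1}{14}$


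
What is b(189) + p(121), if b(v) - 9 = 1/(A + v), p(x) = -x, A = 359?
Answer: -61375/548 ≈ -112.00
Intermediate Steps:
b(v) = 9 + 1/(359 + v)
b(189) + p(121) = (3232 + 9*189)/(359 + 189) - 1*121 = (3232 + 1701)/548 - 121 = (1/548)*4933 - 121 = 4933/548 - 121 = -61375/548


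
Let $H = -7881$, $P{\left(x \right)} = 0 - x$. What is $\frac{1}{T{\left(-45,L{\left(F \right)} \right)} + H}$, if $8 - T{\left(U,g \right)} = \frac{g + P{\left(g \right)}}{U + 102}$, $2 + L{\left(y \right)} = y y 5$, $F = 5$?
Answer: $- \frac{1}{7873} \approx -0.00012702$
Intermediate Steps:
$L{\left(y \right)} = -2 + 5 y^{2}$ ($L{\left(y \right)} = -2 + y y 5 = -2 + y^{2} \cdot 5 = -2 + 5 y^{2}$)
$P{\left(x \right)} = - x$
$T{\left(U,g \right)} = 8$ ($T{\left(U,g \right)} = 8 - \frac{g - g}{U + 102} = 8 - \frac{0}{102 + U} = 8 - 0 = 8 + 0 = 8$)
$\frac{1}{T{\left(-45,L{\left(F \right)} \right)} + H} = \frac{1}{8 - 7881} = \frac{1}{-7873} = - \frac{1}{7873}$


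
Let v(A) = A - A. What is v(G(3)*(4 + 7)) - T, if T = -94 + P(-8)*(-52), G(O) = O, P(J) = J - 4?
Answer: -530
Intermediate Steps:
P(J) = -4 + J
v(A) = 0
T = 530 (T = -94 + (-4 - 8)*(-52) = -94 - 12*(-52) = -94 + 624 = 530)
v(G(3)*(4 + 7)) - T = 0 - 1*530 = 0 - 530 = -530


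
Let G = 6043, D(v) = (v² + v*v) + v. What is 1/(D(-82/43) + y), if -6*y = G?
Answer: -11094/11113975 ≈ -0.00099820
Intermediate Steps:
D(v) = v + 2*v² (D(v) = (v² + v²) + v = 2*v² + v = v + 2*v²)
y = -6043/6 (y = -⅙*6043 = -6043/6 ≈ -1007.2)
1/(D(-82/43) + y) = 1/((-82/43)*(1 + 2*(-82/43)) - 6043/6) = 1/((-82*1/43)*(1 + 2*(-82*1/43)) - 6043/6) = 1/(-82*(1 + 2*(-82/43))/43 - 6043/6) = 1/(-82*(1 - 164/43)/43 - 6043/6) = 1/(-82/43*(-121/43) - 6043/6) = 1/(9922/1849 - 6043/6) = 1/(-11113975/11094) = -11094/11113975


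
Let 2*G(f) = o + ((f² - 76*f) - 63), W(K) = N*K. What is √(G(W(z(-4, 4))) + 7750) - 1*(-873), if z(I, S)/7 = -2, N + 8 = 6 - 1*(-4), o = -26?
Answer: 873 + √36646/2 ≈ 968.72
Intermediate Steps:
N = 2 (N = -8 + (6 - 1*(-4)) = -8 + (6 + 4) = -8 + 10 = 2)
z(I, S) = -14 (z(I, S) = 7*(-2) = -14)
W(K) = 2*K
G(f) = -89/2 + f²/2 - 38*f (G(f) = (-26 + ((f² - 76*f) - 63))/2 = (-26 + (-63 + f² - 76*f))/2 = (-89 + f² - 76*f)/2 = -89/2 + f²/2 - 38*f)
√(G(W(z(-4, 4))) + 7750) - 1*(-873) = √((-89/2 + (2*(-14))²/2 - 76*(-14)) + 7750) - 1*(-873) = √((-89/2 + (½)*(-28)² - 38*(-28)) + 7750) + 873 = √((-89/2 + (½)*784 + 1064) + 7750) + 873 = √((-89/2 + 392 + 1064) + 7750) + 873 = √(2823/2 + 7750) + 873 = √(18323/2) + 873 = √36646/2 + 873 = 873 + √36646/2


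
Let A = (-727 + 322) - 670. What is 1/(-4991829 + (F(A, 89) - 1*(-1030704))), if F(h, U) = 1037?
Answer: -1/3960088 ≈ -2.5252e-7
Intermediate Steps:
A = -1075 (A = -405 - 670 = -1075)
1/(-4991829 + (F(A, 89) - 1*(-1030704))) = 1/(-4991829 + (1037 - 1*(-1030704))) = 1/(-4991829 + (1037 + 1030704)) = 1/(-4991829 + 1031741) = 1/(-3960088) = -1/3960088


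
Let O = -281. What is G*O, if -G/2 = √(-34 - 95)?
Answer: 562*I*√129 ≈ 6383.1*I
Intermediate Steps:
G = -2*I*√129 (G = -2*√(-34 - 95) = -2*I*√129 ≈ -22.716*I)
G*O = -2*I*√129*(-281) = 562*I*√129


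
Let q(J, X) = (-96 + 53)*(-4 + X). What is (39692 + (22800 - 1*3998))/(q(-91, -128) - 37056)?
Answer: -9749/5230 ≈ -1.8641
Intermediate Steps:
q(J, X) = 172 - 43*X (q(J, X) = -43*(-4 + X) = 172 - 43*X)
(39692 + (22800 - 1*3998))/(q(-91, -128) - 37056) = (39692 + (22800 - 1*3998))/((172 - 43*(-128)) - 37056) = (39692 + (22800 - 3998))/((172 + 5504) - 37056) = (39692 + 18802)/(5676 - 37056) = 58494/(-31380) = 58494*(-1/31380) = -9749/5230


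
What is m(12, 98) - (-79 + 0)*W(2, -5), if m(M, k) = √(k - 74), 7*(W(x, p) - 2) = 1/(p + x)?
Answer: 3239/21 + 2*√6 ≈ 159.14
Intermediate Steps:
W(x, p) = 2 + 1/(7*(p + x))
m(M, k) = √(-74 + k)
m(12, 98) - (-79 + 0)*W(2, -5) = √(-74 + 98) - (-79 + 0)*(⅐ + 2*(-5) + 2*2)/(-5 + 2) = √24 - (-79)*(⅐ - 10 + 4)/(-3) = 2*√6 - (-79)*(-⅓*(-41/7)) = 2*√6 - (-79)*41/21 = 2*√6 - 1*(-3239/21) = 2*√6 + 3239/21 = 3239/21 + 2*√6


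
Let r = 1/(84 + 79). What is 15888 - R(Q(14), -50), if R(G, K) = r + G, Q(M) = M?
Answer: 2587461/163 ≈ 15874.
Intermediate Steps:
r = 1/163 ≈ 0.0061350
R(G, K) = 1/163 + G
15888 - R(Q(14), -50) = 15888 - (1/163 + 14) = 15888 - 1*2283/163 = 15888 - 2283/163 = 2587461/163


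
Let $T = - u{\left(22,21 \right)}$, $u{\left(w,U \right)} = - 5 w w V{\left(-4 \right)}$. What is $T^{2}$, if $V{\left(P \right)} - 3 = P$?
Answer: $5856400$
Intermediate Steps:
$V{\left(P \right)} = 3 + P$
$u{\left(w,U \right)} = 5 w^{2}$ ($u{\left(w,U \right)} = - 5 w w \left(3 - 4\right) = - 5 w^{2} \left(-1\right) = 5 w^{2}$)
$T = -2420$ ($T = - 5 \cdot 22^{2} = - 5 \cdot 484 = \left(-1\right) 2420 = -2420$)
$T^{2} = \left(-2420\right)^{2} = 5856400$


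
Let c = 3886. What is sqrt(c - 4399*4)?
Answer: I*sqrt(13710) ≈ 117.09*I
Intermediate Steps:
sqrt(c - 4399*4) = sqrt(3886 - 4399*4) = sqrt(3886 - 17596) = sqrt(-13710) = I*sqrt(13710)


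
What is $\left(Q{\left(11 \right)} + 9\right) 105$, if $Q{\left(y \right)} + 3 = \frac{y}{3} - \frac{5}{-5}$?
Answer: $1120$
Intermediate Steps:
$Q{\left(y \right)} = -2 + \frac{y}{3}$ ($Q{\left(y \right)} = -3 + \left(\frac{y}{3} - \frac{5}{-5}\right) = -3 + \left(y \frac{1}{3} - -1\right) = -3 + \left(\frac{y}{3} + 1\right) = -3 + \left(1 + \frac{y}{3}\right) = -2 + \frac{y}{3}$)
$\left(Q{\left(11 \right)} + 9\right) 105 = \left(\left(-2 + \frac{1}{3} \cdot 11\right) + 9\right) 105 = \left(\left(-2 + \frac{11}{3}\right) + 9\right) 105 = \left(\frac{5}{3} + 9\right) 105 = \frac{32}{3} \cdot 105 = 1120$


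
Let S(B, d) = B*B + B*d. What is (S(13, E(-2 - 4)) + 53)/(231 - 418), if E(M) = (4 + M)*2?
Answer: -10/11 ≈ -0.90909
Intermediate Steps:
E(M) = 8 + 2*M
S(B, d) = B² + B*d
(S(13, E(-2 - 4)) + 53)/(231 - 418) = (13*(13 + (8 + 2*(-2 - 4))) + 53)/(231 - 418) = (13*(13 + (8 + 2*(-6))) + 53)/(-187) = (13*(13 + (8 - 12)) + 53)*(-1/187) = (13*(13 - 4) + 53)*(-1/187) = (13*9 + 53)*(-1/187) = (117 + 53)*(-1/187) = 170*(-1/187) = -10/11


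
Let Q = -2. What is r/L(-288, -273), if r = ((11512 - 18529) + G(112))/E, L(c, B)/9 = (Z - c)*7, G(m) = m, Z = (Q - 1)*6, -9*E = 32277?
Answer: 1381/12200706 ≈ 0.00011319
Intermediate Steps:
E = -10759/3 (E = -1/9*32277 = -10759/3 ≈ -3586.3)
Z = -18 (Z = (-2 - 1)*6 = -3*6 = -18)
L(c, B) = -1134 - 63*c (L(c, B) = 9*((-18 - c)*7) = 9*(-126 - 7*c) = -1134 - 63*c)
r = 20715/10759 (r = ((11512 - 18529) + 112)/(-10759/3) = (-7017 + 112)*(-3/10759) = -6905*(-3/10759) = 20715/10759 ≈ 1.9254)
r/L(-288, -273) = 20715/(10759*(-1134 - 63*(-288))) = 20715/(10759*(-1134 + 18144)) = (20715/10759)/17010 = (20715/10759)*(1/17010) = 1381/12200706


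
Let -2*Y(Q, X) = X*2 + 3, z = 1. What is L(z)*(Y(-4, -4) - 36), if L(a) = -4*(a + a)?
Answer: 268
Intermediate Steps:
L(a) = -8*a
Y(Q, X) = -3/2 - X (Y(Q, X) = -(X*2 + 3)/2 = -(2*X + 3)/2 = -(3 + 2*X)/2 = -3/2 - X)
L(z)*(Y(-4, -4) - 36) = (-8*1)*((-3/2 - 1*(-4)) - 36) = -8*((-3/2 + 4) - 36) = -8*(5/2 - 36) = -8*(-67/2) = 268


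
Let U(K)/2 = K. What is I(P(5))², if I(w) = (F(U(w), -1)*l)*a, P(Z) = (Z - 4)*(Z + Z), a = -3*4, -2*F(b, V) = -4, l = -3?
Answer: 5184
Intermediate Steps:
U(K) = 2*K
F(b, V) = 2 (F(b, V) = -½*(-4) = 2)
a = -12
P(Z) = 2*Z*(-4 + Z) (P(Z) = (-4 + Z)*(2*Z) = 2*Z*(-4 + Z))
I(w) = 72 (I(w) = (2*(-3))*(-12) = -6*(-12) = 72)
I(P(5))² = 72² = 5184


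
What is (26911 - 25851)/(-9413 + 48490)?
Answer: 1060/39077 ≈ 0.027126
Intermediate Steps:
(26911 - 25851)/(-9413 + 48490) = 1060/39077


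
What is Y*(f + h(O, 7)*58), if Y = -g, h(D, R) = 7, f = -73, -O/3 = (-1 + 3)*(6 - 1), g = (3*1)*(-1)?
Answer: 999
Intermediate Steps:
g = -3 (g = 3*(-1) = -3)
O = -30 (O = -3*(-1 + 3)*(6 - 1) = -6*5 = -3*10 = -30)
Y = 3 (Y = -1*(-3) = 3)
Y*(f + h(O, 7)*58) = 3*(-73 + 7*58) = 3*(-73 + 406) = 3*333 = 999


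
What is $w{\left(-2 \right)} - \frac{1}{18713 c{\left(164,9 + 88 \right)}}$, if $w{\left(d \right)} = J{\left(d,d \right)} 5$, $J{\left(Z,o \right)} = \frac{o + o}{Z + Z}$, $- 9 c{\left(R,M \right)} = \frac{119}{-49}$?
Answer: $\frac{1590542}{318121} \approx 4.9998$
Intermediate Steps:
$c{\left(R,M \right)} = \frac{17}{63}$ ($c{\left(R,M \right)} = - \frac{119 \frac{1}{-49}}{9} = - \frac{119 \left(- \frac{1}{49}\right)}{9} = \left(- \frac{1}{9}\right) \left(- \frac{17}{7}\right) = \frac{17}{63}$)
$J{\left(Z,o \right)} = \frac{o}{Z}$ ($J{\left(Z,o \right)} = \frac{2 o}{2 Z} = 2 o \frac{1}{2 Z} = \frac{o}{Z}$)
$w{\left(d \right)} = 5$ ($w{\left(d \right)} = \frac{d}{d} 5 = 1 \cdot 5 = 5$)
$w{\left(-2 \right)} - \frac{1}{18713 c{\left(164,9 + 88 \right)}} = 5 - \frac{1}{18713 \cdot \frac{17}{63}} = 5 - \frac{1}{18713} \cdot \frac{63}{17} = 5 - \frac{63}{318121} = \frac{1590542}{318121}$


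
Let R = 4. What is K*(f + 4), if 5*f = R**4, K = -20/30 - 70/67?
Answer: -31648/335 ≈ -94.472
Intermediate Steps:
K = -344/201 (K = -20*1/30 - 70*1/67 = -2/3 - 70/67 = -344/201 ≈ -1.7114)
f = 256/5 (f = (1/5)*4**4 = (1/5)*256 = 256/5 ≈ 51.200)
K*(f + 4) = -344*(256/5 + 4)/201 = -344/201*276/5 = -31648/335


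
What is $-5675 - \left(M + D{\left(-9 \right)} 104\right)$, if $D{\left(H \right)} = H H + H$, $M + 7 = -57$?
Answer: $-13099$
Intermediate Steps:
$M = -64$ ($M = -7 - 57 = -64$)
$D{\left(H \right)} = H + H^{2}$ ($D{\left(H \right)} = H^{2} + H = H + H^{2}$)
$-5675 - \left(M + D{\left(-9 \right)} 104\right) = -5675 - \left(-64 + - 9 \left(1 - 9\right) 104\right) = -5675 - \left(-64 + \left(-9\right) \left(-8\right) 104\right) = -5675 - \left(-64 + 72 \cdot 104\right) = -5675 - \left(-64 + 7488\right) = -5675 - 7424 = -13099$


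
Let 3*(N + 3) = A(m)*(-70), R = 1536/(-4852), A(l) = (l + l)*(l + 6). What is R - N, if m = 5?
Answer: 9349865/3639 ≈ 2569.4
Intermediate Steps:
A(l) = 2*l*(6 + l) (A(l) = (2*l)*(6 + l) = 2*l*(6 + l))
R = -384/1213 (R = 1536*(-1/4852) = -384/1213 ≈ -0.31657)
N = -7709/3 (N = -3 + ((2*5*(6 + 5))*(-70))/3 = -3 + ((2*5*11)*(-70))/3 = -3 + (110*(-70))/3 = -3 + (⅓)*(-7700) = -3 - 7700/3 = -7709/3 ≈ -2569.7)
R - N = -384/1213 - 1*(-7709/3) = -384/1213 + 7709/3 = 9349865/3639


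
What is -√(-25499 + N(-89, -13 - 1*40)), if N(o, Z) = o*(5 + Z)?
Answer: -I*√21227 ≈ -145.69*I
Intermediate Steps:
-√(-25499 + N(-89, -13 - 1*40)) = -√(-25499 - 89*(5 + (-13 - 1*40))) = -√(-25499 - 89*(5 + (-13 - 40))) = -√(-25499 - 89*(5 - 53)) = -√(-25499 - 89*(-48)) = -√(-25499 + 4272) = -√(-21227) = -I*√21227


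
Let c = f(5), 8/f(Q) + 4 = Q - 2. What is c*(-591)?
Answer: 4728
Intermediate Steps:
f(Q) = 8/(-6 + Q) (f(Q) = 8/(-4 + (Q - 2)) = 8/(-4 + (-2 + Q)) = 8/(-6 + Q))
c = -8 (c = 8/(-6 + 5) = 8/(-1) = 8*(-1) = -8)
c*(-591) = -8*(-591) = 4728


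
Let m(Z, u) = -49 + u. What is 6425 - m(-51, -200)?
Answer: 6674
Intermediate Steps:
6425 - m(-51, -200) = 6425 - (-49 - 200) = 6425 - 1*(-249) = 6425 + 249 = 6674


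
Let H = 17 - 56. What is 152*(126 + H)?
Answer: 13224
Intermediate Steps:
H = -39
152*(126 + H) = 152*(126 - 39) = 152*87 = 13224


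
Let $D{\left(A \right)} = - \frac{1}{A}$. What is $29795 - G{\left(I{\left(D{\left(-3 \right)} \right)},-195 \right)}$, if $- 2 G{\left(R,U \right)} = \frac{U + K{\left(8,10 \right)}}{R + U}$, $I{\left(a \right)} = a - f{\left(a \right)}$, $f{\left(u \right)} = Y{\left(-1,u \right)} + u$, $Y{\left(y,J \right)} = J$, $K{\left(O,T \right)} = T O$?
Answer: $\frac{34920085}{1172} \approx 29795.0$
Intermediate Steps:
$K{\left(O,T \right)} = O T$
$f{\left(u \right)} = 2 u$ ($f{\left(u \right)} = u + u = 2 u$)
$I{\left(a \right)} = - a$ ($I{\left(a \right)} = a - 2 a = - a$)
$G{\left(R,U \right)} = - \frac{80 + U}{2 \left(R + U\right)}$ ($G{\left(R,U \right)} = - \frac{\left(U + 8 \cdot 10\right) \frac{1}{R + U}}{2} = - \frac{\left(U + 80\right) \frac{1}{R + U}}{2} = - \frac{\left(80 + U\right) \frac{1}{R + U}}{2} = - \frac{\frac{1}{R + U} \left(80 + U\right)}{2} = - \frac{80 + U}{2 \left(R + U\right)}$)
$29795 - G{\left(I{\left(D{\left(-3 \right)} \right)},-195 \right)} = 29795 - \frac{-40 - - \frac{195}{2}}{- \frac{-1}{-3} - 195} = 29795 - \frac{-40 + \frac{195}{2}}{- \frac{\left(-1\right) \left(-1\right)}{3} - 195} = 29795 - \frac{1}{\left(-1\right) \frac{1}{3} - 195} \cdot \frac{115}{2} = 29795 - \frac{1}{- \frac{1}{3} - 195} \cdot \frac{115}{2} = 29795 - \frac{1}{- \frac{586}{3}} \cdot \frac{115}{2} = 29795 - \left(- \frac{3}{586}\right) \frac{115}{2} = 29795 - - \frac{345}{1172} = 29795 + \frac{345}{1172} = \frac{34920085}{1172}$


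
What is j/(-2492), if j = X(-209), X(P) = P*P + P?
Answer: -10868/623 ≈ -17.445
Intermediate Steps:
X(P) = P + P² (X(P) = P² + P = P + P²)
j = 43472 (j = -209*(1 - 209) = -209*(-208) = 43472)
j/(-2492) = 43472/(-2492) = 43472*(-1/2492) = -10868/623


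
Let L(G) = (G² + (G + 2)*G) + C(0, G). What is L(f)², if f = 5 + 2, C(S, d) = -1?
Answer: 12321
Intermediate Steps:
f = 7
L(G) = -1 + G² + G*(2 + G) (L(G) = (G² + (G + 2)*G) - 1 = (G² + (2 + G)*G) - 1 = (G² + G*(2 + G)) - 1 = -1 + G² + G*(2 + G))
L(f)² = (-1 + 2*7 + 2*7²)² = (-1 + 14 + 2*49)² = (-1 + 14 + 98)² = 111² = 12321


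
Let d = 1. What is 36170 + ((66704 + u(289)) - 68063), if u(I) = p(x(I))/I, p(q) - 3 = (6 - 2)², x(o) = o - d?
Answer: 10060398/289 ≈ 34811.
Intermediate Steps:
x(o) = -1 + o (x(o) = o - 1*1 = o - 1 = -1 + o)
p(q) = 19 (p(q) = 3 + (6 - 2)² = 3 + 4² = 3 + 16 = 19)
u(I) = 19/I
36170 + ((66704 + u(289)) - 68063) = 36170 + ((66704 + 19/289) - 68063) = 36170 + (19277475/289 - 68063) = 36170 - 392732/289 = 10060398/289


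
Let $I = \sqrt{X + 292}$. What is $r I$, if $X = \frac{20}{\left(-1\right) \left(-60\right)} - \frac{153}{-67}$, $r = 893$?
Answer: $\frac{893 \sqrt{11902818}}{201} \approx 15328.0$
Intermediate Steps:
$X = \frac{526}{201}$ ($X = \frac{20}{60} - - \frac{153}{67} = 20 \cdot \frac{1}{60} + \frac{153}{67} = \frac{1}{3} + \frac{153}{67} = \frac{526}{201} \approx 2.6169$)
$I = \frac{\sqrt{11902818}}{201}$ ($I = \sqrt{\frac{526}{201} + 292} = \sqrt{\frac{59218}{201}} = \frac{\sqrt{11902818}}{201} \approx 17.164$)
$r I = 893 \frac{\sqrt{11902818}}{201} = \frac{893 \sqrt{11902818}}{201}$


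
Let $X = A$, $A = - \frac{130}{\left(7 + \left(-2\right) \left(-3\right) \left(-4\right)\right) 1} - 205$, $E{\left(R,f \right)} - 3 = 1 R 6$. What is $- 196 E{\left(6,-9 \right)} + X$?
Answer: $- \frac{133303}{17} \approx -7841.4$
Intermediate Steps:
$E{\left(R,f \right)} = 3 + 6 R$ ($E{\left(R,f \right)} = 3 + 1 R 6 = 3 + R 6 = 3 + 6 R$)
$A = - \frac{3355}{17}$ ($A = - \frac{130}{\left(7 + 6 \left(-4\right)\right) 1} - 205 = - \frac{130}{\left(7 - 24\right) 1} - 205 = - \frac{130}{\left(-17\right) 1} - 205 = - \frac{130}{-17} - 205 = \left(-130\right) \left(- \frac{1}{17}\right) - 205 = \frac{130}{17} - 205 = - \frac{3355}{17} \approx -197.35$)
$X = - \frac{3355}{17} \approx -197.35$
$- 196 E{\left(6,-9 \right)} + X = - 196 \left(3 + 6 \cdot 6\right) - \frac{3355}{17} = - 196 \left(3 + 36\right) - \frac{3355}{17} = \left(-196\right) 39 - \frac{3355}{17} = -7644 - \frac{3355}{17} = - \frac{133303}{17}$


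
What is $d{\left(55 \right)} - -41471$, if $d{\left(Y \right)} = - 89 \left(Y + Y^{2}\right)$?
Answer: $-232649$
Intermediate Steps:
$d{\left(Y \right)} = - 89 Y - 89 Y^{2}$
$d{\left(55 \right)} - -41471 = \left(-89\right) 55 \left(1 + 55\right) - -41471 = \left(-89\right) 55 \cdot 56 + 41471 = -274120 + 41471 = -232649$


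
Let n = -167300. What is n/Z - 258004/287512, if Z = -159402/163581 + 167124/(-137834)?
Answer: 11297043672593944887/147677323193914 ≈ 76498.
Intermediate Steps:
Z = -8218221052/3757837259 (Z = -159402*1/163581 + 167124*(-1/137834) = -53134/54527 - 83562/68917 = -8218221052/3757837259 ≈ -2.1870)
n/Z - 258004/287512 = -167300/(-8218221052/3757837259) - 258004/287512 = -167300*(-3757837259/8218221052) - 258004*1/287512 = 157171543357675/2054555263 - 64501/71878 = 11297043672593944887/147677323193914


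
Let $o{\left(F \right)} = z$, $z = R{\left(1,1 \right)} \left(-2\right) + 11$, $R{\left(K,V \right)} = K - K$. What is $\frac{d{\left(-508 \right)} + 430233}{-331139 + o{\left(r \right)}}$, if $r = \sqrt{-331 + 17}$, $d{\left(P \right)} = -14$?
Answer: $- \frac{430219}{331128} \approx -1.2993$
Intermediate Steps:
$R{\left(K,V \right)} = 0$
$r = i \sqrt{314}$ ($r = \sqrt{-314} = i \sqrt{314} \approx 17.72 i$)
$z = 11$ ($z = 0 \left(-2\right) + 11 = 0 + 11 = 11$)
$o{\left(F \right)} = 11$
$\frac{d{\left(-508 \right)} + 430233}{-331139 + o{\left(r \right)}} = \frac{-14 + 430233}{-331139 + 11} = \frac{430219}{-331128} = 430219 \left(- \frac{1}{331128}\right) = - \frac{430219}{331128}$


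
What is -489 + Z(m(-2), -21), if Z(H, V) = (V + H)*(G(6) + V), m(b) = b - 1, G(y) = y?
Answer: -129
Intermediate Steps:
m(b) = -1 + b
Z(H, V) = (6 + V)*(H + V) (Z(H, V) = (V + H)*(6 + V) = (H + V)*(6 + V) = (6 + V)*(H + V))
-489 + Z(m(-2), -21) = -489 + ((-21)² + 6*(-1 - 2) + 6*(-21) + (-1 - 2)*(-21)) = -489 + (441 + 6*(-3) - 126 - 3*(-21)) = -489 + (441 - 18 - 126 + 63) = -489 + 360 = -129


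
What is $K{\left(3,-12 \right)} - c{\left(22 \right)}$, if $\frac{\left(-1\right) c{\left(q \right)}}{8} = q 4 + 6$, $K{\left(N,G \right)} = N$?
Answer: $755$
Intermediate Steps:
$c{\left(q \right)} = -48 - 32 q$ ($c{\left(q \right)} = - 8 \left(q 4 + 6\right) = - 8 \left(4 q + 6\right) = - 8 \left(6 + 4 q\right) = -48 - 32 q$)
$K{\left(3,-12 \right)} - c{\left(22 \right)} = 3 - \left(-48 - 704\right) = 3 - -752 = 3 + 752 = 755$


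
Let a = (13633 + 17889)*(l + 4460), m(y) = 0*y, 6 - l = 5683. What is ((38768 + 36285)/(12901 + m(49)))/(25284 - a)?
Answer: 6823/45021625978 ≈ 1.5155e-7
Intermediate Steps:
l = -5677 (l = 6 - 1*5683 = 6 - 5683 = -5677)
m(y) = 0
a = -38362274 (a = (13633 + 17889)*(-5677 + 4460) = 31522*(-1217) = -38362274)
((38768 + 36285)/(12901 + m(49)))/(25284 - a) = ((38768 + 36285)/(12901 + 0))/(25284 - 1*(-38362274)) = (75053/12901)/(25284 + 38362274) = (75053*(1/12901))/38387558 = (75053/12901)*(1/38387558) = 6823/45021625978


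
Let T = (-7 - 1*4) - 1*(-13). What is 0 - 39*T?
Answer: -78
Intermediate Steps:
T = 2 (T = (-7 - 4) + 13 = -11 + 13 = 2)
0 - 39*T = 0 - 39*2 = 0 - 78 = -78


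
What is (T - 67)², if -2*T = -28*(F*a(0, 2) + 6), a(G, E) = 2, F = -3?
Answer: 4489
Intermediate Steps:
T = 0 (T = -(-14)*(-3*2 + 6) = -(-14)*(-6 + 6) = -(-14)*0 = -½*0 = 0)
(T - 67)² = (0 - 67)² = (-67)² = 4489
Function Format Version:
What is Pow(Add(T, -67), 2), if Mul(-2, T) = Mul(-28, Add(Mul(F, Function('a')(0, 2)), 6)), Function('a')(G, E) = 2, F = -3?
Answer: 4489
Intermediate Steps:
T = 0 (T = Mul(Rational(-1, 2), Mul(-28, Add(Mul(-3, 2), 6))) = Mul(Rational(-1, 2), Mul(-28, Add(-6, 6))) = Mul(Rational(-1, 2), Mul(-28, 0)) = Mul(Rational(-1, 2), 0) = 0)
Pow(Add(T, -67), 2) = Pow(Add(0, -67), 2) = Pow(-67, 2) = 4489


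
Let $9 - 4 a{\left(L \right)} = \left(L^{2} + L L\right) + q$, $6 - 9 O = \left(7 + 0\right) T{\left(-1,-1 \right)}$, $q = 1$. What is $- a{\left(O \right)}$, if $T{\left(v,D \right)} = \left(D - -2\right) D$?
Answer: $- \frac{155}{162} \approx -0.95679$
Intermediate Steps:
$T{\left(v,D \right)} = D \left(2 + D\right)$ ($T{\left(v,D \right)} = \left(D + 2\right) D = \left(2 + D\right) D = D \left(2 + D\right)$)
$O = \frac{13}{9}$ ($O = \frac{2}{3} - \frac{\left(7 + 0\right) \left(- (2 - 1)\right)}{9} = \frac{2}{3} - \frac{7 \left(\left(-1\right) 1\right)}{9} = \frac{2}{3} - \frac{7 \left(-1\right)}{9} = \frac{2}{3} - - \frac{7}{9} = \frac{2}{3} + \frac{7}{9} = \frac{13}{9} \approx 1.4444$)
$a{\left(L \right)} = 2 - \frac{L^{2}}{2}$ ($a{\left(L \right)} = \frac{9}{4} - \frac{\left(L^{2} + L L\right) + 1}{4} = \frac{9}{4} - \frac{\left(L^{2} + L^{2}\right) + 1}{4} = \frac{9}{4} - \frac{2 L^{2} + 1}{4} = \frac{9}{4} - \frac{1 + 2 L^{2}}{4} = \frac{9}{4} - \left(\frac{1}{4} + \frac{L^{2}}{2}\right) = 2 - \frac{L^{2}}{2}$)
$- a{\left(O \right)} = - (2 - \frac{\left(\frac{13}{9}\right)^{2}}{2}) = - (2 - \frac{169}{162}) = \left(-1\right) \frac{155}{162} = - \frac{155}{162}$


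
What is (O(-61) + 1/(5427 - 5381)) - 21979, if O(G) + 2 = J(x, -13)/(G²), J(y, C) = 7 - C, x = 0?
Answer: -3762395205/171166 ≈ -21981.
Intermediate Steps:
O(G) = -2 + 20/G² (O(G) = -2 + (7 - 1*(-13))/(G²) = -2 + (7 + 13)/G² = -2 + 20/G²)
(O(-61) + 1/(5427 - 5381)) - 21979 = ((-2 + 20/(-61)²) + 1/(5427 - 5381)) - 21979 = ((-2 + 20*(1/3721)) + 1/46) - 21979 = ((-2 + 20/3721) + 1/46) - 21979 = (-7422/3721 + 1/46) - 21979 = -337691/171166 - 21979 = -3762395205/171166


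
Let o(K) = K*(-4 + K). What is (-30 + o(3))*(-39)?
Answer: 1287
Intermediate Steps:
(-30 + o(3))*(-39) = (-30 + 3*(-4 + 3))*(-39) = (-30 + 3*(-1))*(-39) = (-30 - 3)*(-39) = -33*(-39) = 1287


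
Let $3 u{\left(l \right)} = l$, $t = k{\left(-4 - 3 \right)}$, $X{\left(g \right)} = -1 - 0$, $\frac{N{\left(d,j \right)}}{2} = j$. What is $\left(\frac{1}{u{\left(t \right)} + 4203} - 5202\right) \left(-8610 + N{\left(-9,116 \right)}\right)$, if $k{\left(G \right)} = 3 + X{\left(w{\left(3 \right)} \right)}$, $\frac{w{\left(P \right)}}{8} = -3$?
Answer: $\frac{549617066382}{12611} \approx 4.3582 \cdot 10^{7}$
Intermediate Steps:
$N{\left(d,j \right)} = 2 j$
$w{\left(P \right)} = -24$ ($w{\left(P \right)} = 8 \left(-3\right) = -24$)
$X{\left(g \right)} = -1$ ($X{\left(g \right)} = -1 + 0 = -1$)
$k{\left(G \right)} = 2$ ($k{\left(G \right)} = 3 - 1 = 2$)
$t = 2$
$u{\left(l \right)} = \frac{l}{3}$
$\left(\frac{1}{u{\left(t \right)} + 4203} - 5202\right) \left(-8610 + N{\left(-9,116 \right)}\right) = \left(\frac{1}{\frac{1}{3} \cdot 2 + 4203} - 5202\right) \left(-8610 + 2 \cdot 116\right) = \left(\frac{1}{\frac{2}{3} + 4203} - 5202\right) \left(-8610 + 232\right) = \left(\frac{1}{\frac{12611}{3}} - 5202\right) \left(-8378\right) = \left(\frac{3}{12611} - 5202\right) \left(-8378\right) = \left(- \frac{65602419}{12611}\right) \left(-8378\right) = \frac{549617066382}{12611}$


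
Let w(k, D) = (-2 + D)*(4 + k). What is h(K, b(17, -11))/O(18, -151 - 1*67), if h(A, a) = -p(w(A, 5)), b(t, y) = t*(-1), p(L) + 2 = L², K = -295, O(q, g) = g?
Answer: 762127/218 ≈ 3496.0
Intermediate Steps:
p(L) = -2 + L²
b(t, y) = -t
h(A, a) = 2 - (12 + 3*A)² (h(A, a) = -(-2 + (-8 - 2*A + 4*5 + 5*A)²) = -(-2 + (-8 - 2*A + 20 + 5*A)²) = -(-2 + (12 + 3*A)²) = 2 - (12 + 3*A)²)
h(K, b(17, -11))/O(18, -151 - 1*67) = (2 - 9*(4 - 295)²)/(-151 - 1*67) = (2 - 9*(-291)²)/(-151 - 67) = (2 - 9*84681)/(-218) = (2 - 762129)*(-1/218) = -762127*(-1/218) = 762127/218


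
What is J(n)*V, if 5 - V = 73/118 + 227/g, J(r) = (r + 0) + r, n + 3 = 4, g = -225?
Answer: 143111/13275 ≈ 10.780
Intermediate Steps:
n = 1 (n = -3 + 4 = 1)
J(r) = 2*r (J(r) = r + r = 2*r)
V = 143111/26550 (V = 5 - (73/118 + 227/(-225)) = 5 - (73*(1/118) + 227*(-1/225)) = 5 - (73/118 - 227/225) = 5 - 1*(-10361/26550) = 5 + 10361/26550 = 143111/26550 ≈ 5.3902)
J(n)*V = (2*1)*(143111/26550) = 2*(143111/26550) = 143111/13275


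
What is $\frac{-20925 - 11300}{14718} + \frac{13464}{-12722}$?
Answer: $- \frac{304064801}{93621198} \approx -3.2478$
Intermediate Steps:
$\frac{-20925 - 11300}{14718} + \frac{13464}{-12722} = \left(-20925 - 11300\right) \frac{1}{14718} + 13464 \left(- \frac{1}{12722}\right) = \left(-32225\right) \frac{1}{14718} - \frac{6732}{6361} = - \frac{32225}{14718} - \frac{6732}{6361} = - \frac{304064801}{93621198}$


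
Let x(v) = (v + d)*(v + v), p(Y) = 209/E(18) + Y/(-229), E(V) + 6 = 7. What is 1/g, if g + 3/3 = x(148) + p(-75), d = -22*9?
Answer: -229/3341493 ≈ -6.8532e-5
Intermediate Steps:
E(V) = 1 (E(V) = -6 + 7 = 1)
d = -198
p(Y) = 209 - Y/229 (p(Y) = 209/1 + Y/(-229) = 209*1 + Y*(-1/229) = 209 - Y/229)
x(v) = 2*v*(-198 + v) (x(v) = (v - 198)*(v + v) = (-198 + v)*(2*v) = 2*v*(-198 + v))
g = -3341493/229 (g = -1 + (2*148*(-198 + 148) + (209 - 1/229*(-75))) = -1 + (2*148*(-50) + (209 + 75/229)) = -1 + (-14800 + 47936/229) = -1 - 3341264/229 = -3341493/229 ≈ -14592.)
1/g = 1/(-3341493/229) = -229/3341493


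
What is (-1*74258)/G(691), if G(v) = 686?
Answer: -37129/343 ≈ -108.25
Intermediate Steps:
(-1*74258)/G(691) = -1*74258/686 = -74258*1/686 = -37129/343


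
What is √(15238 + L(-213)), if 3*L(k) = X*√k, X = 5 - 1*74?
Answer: √(15238 - 23*I*√213) ≈ 123.45 - 1.36*I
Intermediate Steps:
X = -69 (X = 5 - 74 = -69)
L(k) = -23*√k (L(k) = (-69*√k)/3 = -23*√k)
√(15238 + L(-213)) = √(15238 - 23*I*√213)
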